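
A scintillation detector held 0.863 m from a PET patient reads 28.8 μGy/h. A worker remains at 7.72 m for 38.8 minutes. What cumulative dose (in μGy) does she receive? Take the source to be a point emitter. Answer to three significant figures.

Since intensity falls as 1/r², rate at 7.72 m:
28.8 × (0.863/7.72)² = 28.8 × 0.01250 = 0.3600 μGy/h.
Dose = rate × time = 0.3600 μGy/h × 0.6467 h = 0.2328 μGy.

0.233 μGy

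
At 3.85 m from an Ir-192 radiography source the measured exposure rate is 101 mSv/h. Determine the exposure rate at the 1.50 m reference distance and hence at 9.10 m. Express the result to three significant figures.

665 mSv/h; 18.1 mSv/h

Since intensity falls as 1/r²,
At 1.50 m: 101 × (3.85/1.50)² = 101 × 6.588 = 665.4 mSv/h
At 9.10 m: 665.4 × (1.50/9.10)² = 665.4 × 0.02717 = 18.08 mSv/h.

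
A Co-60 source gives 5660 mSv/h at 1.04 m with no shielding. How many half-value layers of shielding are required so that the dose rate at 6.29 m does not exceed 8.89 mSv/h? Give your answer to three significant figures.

4.12 half-value layers

At 6.29 m, distance alone gives 5660 × (1.04/6.29)² = 5660 × 0.02734 = 154.7 mSv/h.
Further attenuation needed: 154.7/8.89 = 17.40.
n = log₂(17.40) = 4.121 half-value layers.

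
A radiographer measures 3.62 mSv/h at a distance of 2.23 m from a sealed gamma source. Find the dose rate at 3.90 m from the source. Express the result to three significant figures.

1.18 mSv/h

Intensity scales as (d₁/d₂)², so the rate at 3.90 m is
3.62 × (2.23/3.90)² = 3.62 × 0.3269 = 1.183 mSv/h.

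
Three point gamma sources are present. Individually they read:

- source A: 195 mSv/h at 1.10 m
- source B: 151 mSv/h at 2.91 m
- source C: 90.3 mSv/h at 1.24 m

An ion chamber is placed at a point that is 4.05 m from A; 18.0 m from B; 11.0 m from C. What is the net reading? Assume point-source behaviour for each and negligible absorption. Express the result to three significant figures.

Each source contributes Iᵢ·(dᵢ/rᵢ)²; contributions add.
A: 195 × (1.10/4.05)² = 14.39 mSv/h
B: 151 × (2.91/18.0)² = 3.947 mSv/h
C: 90.3 × (1.24/11.0)² = 1.147 mSv/h
Total = 14.39 + 3.947 + 1.147 = 19.48 mSv/h.

19.5 mSv/h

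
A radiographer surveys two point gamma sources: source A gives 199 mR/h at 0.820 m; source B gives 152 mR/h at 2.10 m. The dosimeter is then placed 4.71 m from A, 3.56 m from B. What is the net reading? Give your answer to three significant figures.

By superposition, sum each source's inverse-square contribution:
A: 199 × (0.820/4.71)² = 6.032 mR/h
B: 152 × (2.10/3.56)² = 52.89 mR/h
Total = 6.032 + 52.89 = 58.92 mR/h.

58.9 mR/h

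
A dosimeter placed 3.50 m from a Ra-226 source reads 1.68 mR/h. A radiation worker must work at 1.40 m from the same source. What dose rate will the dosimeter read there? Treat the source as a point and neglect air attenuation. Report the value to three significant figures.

10.5 mR/h

Using I₁d₁² = I₂d₂², scaling from 3.50 m to 1.40 m:
(3.50/1.40)² = 6.250, so 1.68 × 6.250 = 10.50 mR/h.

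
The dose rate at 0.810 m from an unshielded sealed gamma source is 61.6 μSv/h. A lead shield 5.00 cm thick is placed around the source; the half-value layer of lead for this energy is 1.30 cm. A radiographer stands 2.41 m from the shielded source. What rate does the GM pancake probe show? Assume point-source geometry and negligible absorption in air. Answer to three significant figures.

0.484 μSv/h

Distance alone: 61.6 × (0.810/2.41)² = 61.6 × 0.1130 = 6.961 μSv/h.
Shield: 5.00/1.30 = 3.846 half-value layers → attenuation 2^(−3.846) = 0.06954.
Combined: 6.961 × 0.06954 = 0.4841 μSv/h.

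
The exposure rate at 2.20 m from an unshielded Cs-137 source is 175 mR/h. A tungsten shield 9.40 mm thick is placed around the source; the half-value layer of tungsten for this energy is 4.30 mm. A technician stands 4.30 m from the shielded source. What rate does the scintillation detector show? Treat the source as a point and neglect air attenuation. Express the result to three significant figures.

Distance alone: 175 × (2.20/4.30)² = 175 × 0.2618 = 45.81 mR/h.
Shield: 9.40/4.30 = 2.186 half-value layers → attenuation 2^(−2.186) = 0.2198.
Combined: 45.81 × 0.2198 = 10.07 mR/h.

10.1 mR/h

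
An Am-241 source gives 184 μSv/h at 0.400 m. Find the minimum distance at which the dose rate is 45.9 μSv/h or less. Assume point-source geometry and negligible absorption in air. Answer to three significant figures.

0.801 m

Using I₁d₁² = I₂d₂², d₂ = d₁·√(I₁/I₂).
I₁/I₂ = 184/45.9 = 4.009, so d₂ = 0.400 × √4.009 = 0.8009 m.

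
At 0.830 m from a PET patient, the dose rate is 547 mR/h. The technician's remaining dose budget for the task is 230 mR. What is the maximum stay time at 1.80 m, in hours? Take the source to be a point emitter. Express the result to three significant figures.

1.98 h

By the inverse-square law, rate at 1.80 m:
(0.830/1.80)² = 0.2126, so 547 × 0.2126 = 116.3 mR/h.
Stay time = 230 mR ÷ 116.3 mR/h = 1.978 h.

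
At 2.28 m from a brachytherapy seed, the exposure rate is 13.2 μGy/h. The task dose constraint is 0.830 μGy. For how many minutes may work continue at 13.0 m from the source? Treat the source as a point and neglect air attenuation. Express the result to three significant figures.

Applying the 1/r² law, rate at 13.0 m:
(2.28/13.0)² = 0.03076, so 13.2 × 0.03076 = 0.4060 μGy/h.
Stay time = 0.830 μGy ÷ 0.4060 μGy/h = 2.044 h = 122.6 min.

123 min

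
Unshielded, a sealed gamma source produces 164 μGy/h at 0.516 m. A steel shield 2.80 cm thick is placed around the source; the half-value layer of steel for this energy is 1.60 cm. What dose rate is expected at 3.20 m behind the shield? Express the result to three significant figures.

1.27 μGy/h

Distance alone: 164 × (0.516/3.20)² = 164 × 0.02600 = 4.264 μGy/h.
Shield: 2.80/1.60 = 1.750 half-value layers → attenuation 2^(−1.750) = 0.2973.
Combined: 4.264 × 0.2973 = 1.268 μGy/h.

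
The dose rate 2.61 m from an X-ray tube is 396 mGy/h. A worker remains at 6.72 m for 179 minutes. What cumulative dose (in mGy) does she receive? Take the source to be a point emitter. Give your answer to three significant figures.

178 mGy

Using I₁d₁² = I₂d₂², rate at 6.72 m:
(2.61/6.72)² = 0.1508, so 396 × 0.1508 = 59.72 mGy/h.
Dose = rate × time = 59.72 mGy/h × 2.983 h = 178.1 mGy.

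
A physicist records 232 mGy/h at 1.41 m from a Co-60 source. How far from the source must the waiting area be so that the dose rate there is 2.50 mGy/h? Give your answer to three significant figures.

Since intensity falls as 1/r², d₂ = d₁·√(I₁/I₂).
I₁/I₂ = 232/2.50 = 92.80, so d₂ = 1.41 × √92.80 = 13.58 m.

13.6 m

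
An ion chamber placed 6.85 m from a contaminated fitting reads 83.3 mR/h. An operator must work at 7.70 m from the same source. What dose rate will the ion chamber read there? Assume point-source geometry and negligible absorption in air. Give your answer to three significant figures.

Applying the 1/r² law, scaling from 6.85 m to 7.70 m:
83.3 × (6.85/7.70)² = 83.3 × 0.7914 = 65.92 mR/h.

65.9 mR/h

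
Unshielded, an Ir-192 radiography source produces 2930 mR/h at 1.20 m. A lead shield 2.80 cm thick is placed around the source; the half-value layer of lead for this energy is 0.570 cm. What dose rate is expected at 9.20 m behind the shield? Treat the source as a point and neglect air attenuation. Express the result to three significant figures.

1.66 mR/h

Distance alone: (1.20/9.20)² = 0.01701, so 2930 × 0.01701 = 49.84 mR/h.
Shield: 2.80/0.570 = 4.912 half-value layers → attenuation 2^(−4.912) = 0.03322.
Combined: 49.84 × 0.03322 = 1.656 mR/h.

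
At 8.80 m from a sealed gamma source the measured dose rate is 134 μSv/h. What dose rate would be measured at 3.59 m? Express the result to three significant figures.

Intensity scales as (d₁/d₂)², so scaling from 8.80 m to 3.59 m:
134 × (8.80/3.59)² = 134 × 6.009 = 805.2 μSv/h.

805 μSv/h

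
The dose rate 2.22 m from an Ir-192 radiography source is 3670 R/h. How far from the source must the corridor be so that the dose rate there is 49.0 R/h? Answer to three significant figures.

19.2 m

Using I₁d₁² = I₂d₂², d₂ = d₁·√(I₁/I₂).
I₁/I₂ = 3670/49.0 = 74.90, so d₂ = 2.22 × √74.90 = 19.21 m.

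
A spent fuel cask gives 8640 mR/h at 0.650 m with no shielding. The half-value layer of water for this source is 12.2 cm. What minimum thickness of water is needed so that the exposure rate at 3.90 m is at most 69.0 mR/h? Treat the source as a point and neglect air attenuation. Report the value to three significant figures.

At 3.90 m, distance alone gives 8640 × (0.650/3.90)² = 8640 × 0.02778 = 240.0 mR/h.
Further attenuation needed: 240.0/69.0 = 3.478.
n = log₂(3.478) = 1.798 half-value layers.
Thickness = 1.798 × 12.2 cm = 21.94 cm.

21.9 cm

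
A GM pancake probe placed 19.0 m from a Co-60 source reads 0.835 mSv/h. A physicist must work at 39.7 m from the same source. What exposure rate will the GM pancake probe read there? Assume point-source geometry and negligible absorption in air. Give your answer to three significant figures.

0.191 mSv/h

Intensity scales as (d₁/d₂)², so scaling from 19.0 m to 39.7 m:
0.835 × (19.0/39.7)² = 0.835 × 0.2290 = 0.1912 mSv/h.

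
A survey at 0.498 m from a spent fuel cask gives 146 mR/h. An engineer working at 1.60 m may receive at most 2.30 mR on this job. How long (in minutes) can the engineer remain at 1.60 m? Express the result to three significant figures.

9.76 min

By the inverse-square law, rate at 1.60 m:
(0.498/1.60)² = 0.09688, so 146 × 0.09688 = 14.14 mR/h.
Stay time = 2.30 mR ÷ 14.14 mR/h = 0.1627 h = 9.762 min.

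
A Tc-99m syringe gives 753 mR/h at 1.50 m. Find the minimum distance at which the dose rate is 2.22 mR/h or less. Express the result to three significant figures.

Applying the 1/r² law, d₂ = d₁·√(I₁/I₂).
I₁/I₂ = 753/2.22 = 339.2, so d₂ = 1.50 × √339.2 = 27.63 m.

27.6 m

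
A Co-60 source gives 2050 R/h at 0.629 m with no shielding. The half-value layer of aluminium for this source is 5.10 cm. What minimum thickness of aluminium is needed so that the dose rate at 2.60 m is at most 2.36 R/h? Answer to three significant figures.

At 2.60 m, distance alone gives 2050 × (0.629/2.60)² = 2050 × 0.05853 = 120.0 R/h.
Further attenuation needed: 120.0/2.36 = 50.85.
n = log₂(50.85) = 5.668 half-value layers.
Thickness = 5.668 × 5.10 cm = 28.91 cm.

28.9 cm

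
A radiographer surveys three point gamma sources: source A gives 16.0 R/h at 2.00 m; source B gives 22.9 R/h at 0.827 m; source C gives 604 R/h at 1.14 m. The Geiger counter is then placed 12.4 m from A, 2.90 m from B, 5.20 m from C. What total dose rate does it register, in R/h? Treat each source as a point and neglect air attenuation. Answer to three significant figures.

31.3 R/h

By superposition, sum each source's inverse-square contribution:
A: 16.0 × (2.00/12.4)² = 0.4162 R/h
B: 22.9 × (0.827/2.90)² = 1.862 R/h
C: 604 × (1.14/5.20)² = 29.03 R/h
Total = 0.4162 + 1.862 + 29.03 = 31.31 R/h.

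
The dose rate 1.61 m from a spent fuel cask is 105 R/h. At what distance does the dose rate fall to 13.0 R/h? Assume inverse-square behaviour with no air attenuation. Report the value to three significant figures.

Intensity scales as (d₁/d₂)², so d₂ = d₁·√(I₁/I₂).
I₁/I₂ = 105/13.0 = 8.077, so d₂ = 1.61 × √8.077 = 4.576 m.

4.58 m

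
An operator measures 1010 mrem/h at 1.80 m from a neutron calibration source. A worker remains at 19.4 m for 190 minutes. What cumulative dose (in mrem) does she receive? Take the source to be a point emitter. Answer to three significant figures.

27.5 mrem

Intensity scales as (d₁/d₂)², so rate at 19.4 m:
1010 × (1.80/19.4)² = 1010 × 0.008609 = 8.695 mrem/h.
Dose = rate × time = 8.695 mrem/h × 3.167 h = 27.54 mrem.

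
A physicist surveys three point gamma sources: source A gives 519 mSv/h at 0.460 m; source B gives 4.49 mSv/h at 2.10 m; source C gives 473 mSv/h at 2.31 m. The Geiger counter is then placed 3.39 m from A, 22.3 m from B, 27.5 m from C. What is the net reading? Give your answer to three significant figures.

12.9 mSv/h

By superposition, sum each source's inverse-square contribution:
A: 519 × (0.460/3.39)² = 9.556 mSv/h
B: 4.49 × (2.10/22.3)² = 0.03982 mSv/h
C: 473 × (2.31/27.5)² = 3.337 mSv/h
Total = 9.556 + 0.03982 + 3.337 = 12.93 mSv/h.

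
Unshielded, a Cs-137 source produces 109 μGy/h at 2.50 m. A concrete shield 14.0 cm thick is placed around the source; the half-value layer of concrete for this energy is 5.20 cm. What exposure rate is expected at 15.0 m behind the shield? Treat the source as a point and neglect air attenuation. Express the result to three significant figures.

0.468 μGy/h

Distance alone: (2.50/15.0)² = 0.02778, so 109 × 0.02778 = 3.028 μGy/h.
Shield: 14.0/5.20 = 2.692 half-value layers → attenuation 2^(−2.692) = 0.1547.
Combined: 3.028 × 0.1547 = 0.4684 μGy/h.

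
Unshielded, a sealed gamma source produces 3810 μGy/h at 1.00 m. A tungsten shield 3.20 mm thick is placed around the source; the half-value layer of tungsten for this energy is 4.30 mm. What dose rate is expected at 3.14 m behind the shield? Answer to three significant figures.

231 μGy/h

Distance alone: (1.00/3.14)² = 0.1014, so 3810 × 0.1014 = 386.3 μGy/h.
Shield: 3.20/4.30 = 0.7442 half-value layers → attenuation 2^(−0.7442) = 0.5970.
Combined: 386.3 × 0.5970 = 230.6 μGy/h.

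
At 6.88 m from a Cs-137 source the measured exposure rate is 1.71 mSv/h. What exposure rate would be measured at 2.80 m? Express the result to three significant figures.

10.3 mSv/h

Intensity scales as (d₁/d₂)², so scaling from 6.88 m to 2.80 m:
(6.88/2.80)² = 6.038, so 1.71 × 6.038 = 10.32 mSv/h.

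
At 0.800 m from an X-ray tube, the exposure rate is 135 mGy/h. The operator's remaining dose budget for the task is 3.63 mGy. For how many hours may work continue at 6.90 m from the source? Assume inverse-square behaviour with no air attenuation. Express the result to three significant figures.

By the inverse-square law, rate at 6.90 m:
135 × (0.800/6.90)² = 135 × 0.01344 = 1.814 mGy/h.
Stay time = 3.63 mGy ÷ 1.814 mGy/h = 2.001 h.

2.00 h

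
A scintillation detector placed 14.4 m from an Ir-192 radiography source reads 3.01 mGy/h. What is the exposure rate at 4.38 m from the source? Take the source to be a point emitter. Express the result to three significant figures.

32.5 mGy/h

Since intensity falls as 1/r², scaling from 14.4 m to 4.38 m:
3.01 × (14.4/4.38)² = 3.01 × 10.81 = 32.54 mGy/h.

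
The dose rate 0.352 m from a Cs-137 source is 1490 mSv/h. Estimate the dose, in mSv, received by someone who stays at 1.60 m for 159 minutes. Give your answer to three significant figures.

By the inverse-square law, rate at 1.60 m:
1490 × (0.352/1.60)² = 1490 × 0.04840 = 72.12 mSv/h.
Dose = rate × time = 72.12 mSv/h × 2.650 h = 191.1 mSv.

191 mSv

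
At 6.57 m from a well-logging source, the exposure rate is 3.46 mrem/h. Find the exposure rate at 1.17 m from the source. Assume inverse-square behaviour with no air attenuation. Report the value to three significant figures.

109 mrem/h

Since intensity falls as 1/r², the rate at 1.17 m is
(6.57/1.17)² = 31.53, so 3.46 × 31.53 = 109.1 mrem/h.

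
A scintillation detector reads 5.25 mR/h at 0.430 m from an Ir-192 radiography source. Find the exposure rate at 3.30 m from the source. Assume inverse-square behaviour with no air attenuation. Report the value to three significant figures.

0.0891 mR/h

Intensity scales as (d₁/d₂)², so the rate at 3.30 m is
(0.430/3.30)² = 0.01698, so 5.25 × 0.01698 = 0.08914 mR/h.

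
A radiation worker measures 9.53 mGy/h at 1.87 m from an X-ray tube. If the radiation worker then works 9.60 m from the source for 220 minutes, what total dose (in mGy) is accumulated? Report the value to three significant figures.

By the inverse-square law, rate at 9.60 m:
(1.87/9.60)² = 0.03794, so 9.53 × 0.03794 = 0.3616 mGy/h.
Dose = rate × time = 0.3616 mGy/h × 3.667 h = 1.326 mGy.

1.33 mGy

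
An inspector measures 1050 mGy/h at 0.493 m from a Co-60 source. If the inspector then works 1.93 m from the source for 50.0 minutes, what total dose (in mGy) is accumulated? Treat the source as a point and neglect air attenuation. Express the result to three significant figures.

Applying the 1/r² law, rate at 1.93 m:
1050 × (0.493/1.93)² = 1050 × 0.06525 = 68.51 mGy/h.
Dose = rate × time = 68.51 mGy/h × 0.8333 h = 57.09 mGy.

57.1 mGy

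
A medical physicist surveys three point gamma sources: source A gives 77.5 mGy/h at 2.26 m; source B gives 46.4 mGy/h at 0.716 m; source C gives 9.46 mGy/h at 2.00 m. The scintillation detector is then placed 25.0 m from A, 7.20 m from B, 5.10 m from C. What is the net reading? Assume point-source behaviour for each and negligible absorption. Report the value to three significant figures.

By superposition, sum each source's inverse-square contribution:
A: 77.5 × (2.26/25.0)² = 0.6333 mGy/h
B: 46.4 × (0.716/7.20)² = 0.4589 mGy/h
C: 9.46 × (2.00/5.10)² = 1.455 mGy/h
Total = 0.6333 + 0.4589 + 1.455 = 2.547 mGy/h.

2.55 mGy/h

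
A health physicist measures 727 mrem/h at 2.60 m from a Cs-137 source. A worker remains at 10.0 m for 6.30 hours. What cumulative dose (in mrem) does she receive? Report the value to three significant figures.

310 mrem

Intensity scales as (d₁/d₂)², so rate at 10.0 m:
727 × (2.60/10.0)² = 727 × 0.06760 = 49.15 mrem/h.
Dose = rate × time = 49.15 mrem/h × 6.300 h = 309.6 mrem.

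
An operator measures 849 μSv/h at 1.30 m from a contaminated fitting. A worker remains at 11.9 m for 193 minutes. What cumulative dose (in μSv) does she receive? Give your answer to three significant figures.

32.6 μSv

Applying the 1/r² law, rate at 11.9 m:
(1.30/11.9)² = 0.01193, so 849 × 0.01193 = 10.13 μSv/h.
Dose = rate × time = 10.13 μSv/h × 3.217 h = 32.59 μSv.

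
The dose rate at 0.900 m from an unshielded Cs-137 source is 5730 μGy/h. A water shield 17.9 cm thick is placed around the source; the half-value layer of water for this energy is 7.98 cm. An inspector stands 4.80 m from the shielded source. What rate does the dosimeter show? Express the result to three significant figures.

Distance alone: (0.900/4.80)² = 0.03516, so 5730 × 0.03516 = 201.5 μGy/h.
Shield: 17.9/7.98 = 2.243 half-value layers → attenuation 2^(−2.243) = 0.2112.
Combined: 201.5 × 0.2112 = 42.56 μGy/h.

42.6 μGy/h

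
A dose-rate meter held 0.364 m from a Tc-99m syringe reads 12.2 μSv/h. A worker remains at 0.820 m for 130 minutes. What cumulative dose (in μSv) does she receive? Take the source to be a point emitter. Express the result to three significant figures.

Applying the 1/r² law, rate at 0.820 m:
12.2 × (0.364/0.820)² = 12.2 × 0.1970 = 2.403 μSv/h.
Dose = rate × time = 2.403 μSv/h × 2.167 h = 5.207 μSv.

5.21 μSv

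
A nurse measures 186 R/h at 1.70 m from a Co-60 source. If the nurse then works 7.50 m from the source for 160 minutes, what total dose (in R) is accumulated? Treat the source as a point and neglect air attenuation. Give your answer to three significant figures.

25.5 R

Using I₁d₁² = I₂d₂², rate at 7.50 m:
186 × (1.70/7.50)² = 186 × 0.05138 = 9.557 R/h.
Dose = rate × time = 9.557 R/h × 2.667 h = 25.49 R.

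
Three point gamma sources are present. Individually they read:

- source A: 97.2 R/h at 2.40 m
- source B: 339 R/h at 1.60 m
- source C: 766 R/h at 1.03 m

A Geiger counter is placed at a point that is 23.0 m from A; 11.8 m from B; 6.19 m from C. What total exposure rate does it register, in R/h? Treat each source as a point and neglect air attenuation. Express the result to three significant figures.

Each source contributes Iᵢ·(dᵢ/rᵢ)²; contributions add.
A: 97.2 × (2.40/23.0)² = 1.058 R/h
B: 339 × (1.60/11.8)² = 6.233 R/h
C: 766 × (1.03/6.19)² = 21.21 R/h
Total = 1.058 + 6.233 + 21.21 = 28.50 R/h.

28.5 R/h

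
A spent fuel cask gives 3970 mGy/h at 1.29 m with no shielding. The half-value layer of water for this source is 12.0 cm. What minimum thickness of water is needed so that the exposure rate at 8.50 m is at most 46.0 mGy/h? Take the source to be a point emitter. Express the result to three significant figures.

At 8.50 m, distance alone gives (1.29/8.50)² = 0.02303, so 3970 × 0.02303 = 91.43 mGy/h.
Further attenuation needed: 91.43/46.0 = 1.988.
n = log₂(1.988) = 0.9913 half-value layers.
Thickness = 0.9913 × 12.0 cm = 11.90 cm.

11.9 cm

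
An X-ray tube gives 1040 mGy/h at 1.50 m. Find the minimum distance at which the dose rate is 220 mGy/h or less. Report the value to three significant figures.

Using I₁d₁² = I₂d₂², d₂ = d₁·√(I₁/I₂).
I₁/I₂ = 1040/220 = 4.727, so d₂ = 1.50 × √4.727 = 3.261 m.

3.26 m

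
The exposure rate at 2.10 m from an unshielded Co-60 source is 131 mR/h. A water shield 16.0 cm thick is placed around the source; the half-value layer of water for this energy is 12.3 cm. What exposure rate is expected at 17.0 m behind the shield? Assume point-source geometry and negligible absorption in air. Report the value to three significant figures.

Distance alone: 131 × (2.10/17.0)² = 131 × 0.01526 = 1.999 mR/h.
Shield: 16.0/12.3 = 1.301 half-value layers → attenuation 2^(−1.301) = 0.4058.
Combined: 1.999 × 0.4058 = 0.8112 mR/h.

0.811 mR/h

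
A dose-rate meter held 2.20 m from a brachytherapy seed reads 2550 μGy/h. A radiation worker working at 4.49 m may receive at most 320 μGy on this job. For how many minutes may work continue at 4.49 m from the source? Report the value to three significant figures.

Using I₁d₁² = I₂d₂², rate at 4.49 m:
(2.20/4.49)² = 0.2401, so 2550 × 0.2401 = 612.3 μGy/h.
Stay time = 320 μGy ÷ 612.3 μGy/h = 0.5226 h = 31.36 min.

31.4 min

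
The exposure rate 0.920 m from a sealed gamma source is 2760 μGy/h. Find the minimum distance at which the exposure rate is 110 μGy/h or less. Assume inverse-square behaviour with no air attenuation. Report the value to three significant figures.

4.61 m

Using I₁d₁² = I₂d₂², d₂ = d₁·√(I₁/I₂).
I₁/I₂ = 2760/110 = 25.09, so d₂ = 0.920 × √25.09 = 4.608 m.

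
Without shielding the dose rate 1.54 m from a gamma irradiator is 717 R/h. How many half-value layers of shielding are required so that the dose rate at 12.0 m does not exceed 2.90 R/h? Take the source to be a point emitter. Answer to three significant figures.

2.03 half-value layers

At 12.0 m, distance alone gives 717 × (1.54/12.0)² = 717 × 0.01647 = 11.81 R/h.
Further attenuation needed: 11.81/2.90 = 4.072.
n = log₂(4.072) = 2.026 half-value layers.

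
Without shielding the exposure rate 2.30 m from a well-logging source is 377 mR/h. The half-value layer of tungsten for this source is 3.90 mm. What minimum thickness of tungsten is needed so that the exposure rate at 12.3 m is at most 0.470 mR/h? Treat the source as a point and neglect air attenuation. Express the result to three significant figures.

18.8 mm

At 12.3 m, distance alone gives 377 × (2.30/12.3)² = 377 × 0.03497 = 13.18 mR/h.
Further attenuation needed: 13.18/0.470 = 28.04.
n = log₂(28.04) = 4.809 half-value layers.
Thickness = 4.809 × 3.90 mm = 18.76 mm.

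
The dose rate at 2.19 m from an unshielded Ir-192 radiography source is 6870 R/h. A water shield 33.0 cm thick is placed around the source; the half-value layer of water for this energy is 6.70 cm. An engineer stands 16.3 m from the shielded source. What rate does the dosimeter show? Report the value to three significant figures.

4.08 R/h

Distance alone: 6870 × (2.19/16.3)² = 6870 × 0.01805 = 124.0 R/h.
Shield: 33.0/6.70 = 4.925 half-value layers → attenuation 2^(−4.925) = 0.03292.
Combined: 124.0 × 0.03292 = 4.082 R/h.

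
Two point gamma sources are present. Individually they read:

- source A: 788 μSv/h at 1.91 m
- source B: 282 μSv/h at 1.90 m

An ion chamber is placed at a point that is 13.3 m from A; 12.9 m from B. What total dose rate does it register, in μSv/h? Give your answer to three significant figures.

By superposition, sum each source's inverse-square contribution:
A: 788 × (1.91/13.3)² = 16.25 μSv/h
B: 282 × (1.90/12.9)² = 6.118 μSv/h
Total = 16.25 + 6.118 = 22.37 μSv/h.

22.4 μSv/h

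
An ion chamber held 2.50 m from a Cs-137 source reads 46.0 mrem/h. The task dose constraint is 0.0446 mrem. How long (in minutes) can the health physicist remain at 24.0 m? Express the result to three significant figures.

Since intensity falls as 1/r², rate at 24.0 m:
46.0 × (2.50/24.0)² = 46.0 × 0.01085 = 0.4991 mrem/h.
Stay time = 0.0446 mrem ÷ 0.4991 mrem/h = 0.08936 h = 5.362 min.

5.36 min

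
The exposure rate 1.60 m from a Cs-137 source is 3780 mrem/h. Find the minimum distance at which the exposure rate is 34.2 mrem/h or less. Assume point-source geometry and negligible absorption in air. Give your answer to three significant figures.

By the inverse-square law, d₂ = d₁·√(I₁/I₂).
I₁/I₂ = 3780/34.2 = 110.5, so d₂ = 1.60 × √110.5 = 16.82 m.

16.8 m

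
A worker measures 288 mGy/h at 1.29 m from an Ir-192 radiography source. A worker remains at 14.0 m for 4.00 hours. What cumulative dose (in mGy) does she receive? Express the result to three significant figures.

By the inverse-square law, rate at 14.0 m:
288 × (1.29/14.0)² = 288 × 0.008490 = 2.445 mGy/h.
Dose = rate × time = 2.445 mGy/h × 4.000 h = 9.780 mGy.

9.78 mGy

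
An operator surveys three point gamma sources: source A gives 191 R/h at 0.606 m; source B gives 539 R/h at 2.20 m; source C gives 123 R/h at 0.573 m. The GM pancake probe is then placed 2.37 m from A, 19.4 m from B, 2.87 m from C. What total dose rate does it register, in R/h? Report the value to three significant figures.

By superposition, sum each source's inverse-square contribution:
A: 191 × (0.606/2.37)² = 12.49 R/h
B: 539 × (2.20/19.4)² = 6.932 R/h
C: 123 × (0.573/2.87)² = 4.903 R/h
Total = 12.49 + 6.932 + 4.903 = 24.32 R/h.

24.3 R/h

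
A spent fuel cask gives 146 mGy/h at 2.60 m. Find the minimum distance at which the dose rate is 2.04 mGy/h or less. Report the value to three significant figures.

Using I₁d₁² = I₂d₂², d₂ = d₁·√(I₁/I₂).
I₁/I₂ = 146/2.04 = 71.57, so d₂ = 2.60 × √71.57 = 22.00 m.

22.0 m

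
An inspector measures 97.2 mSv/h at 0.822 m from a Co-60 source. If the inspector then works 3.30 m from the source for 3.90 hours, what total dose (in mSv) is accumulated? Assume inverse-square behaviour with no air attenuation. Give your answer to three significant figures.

Applying the 1/r² law, rate at 3.30 m:
97.2 × (0.822/3.30)² = 97.2 × 0.06205 = 6.031 mSv/h.
Dose = rate × time = 6.031 mSv/h × 3.900 h = 23.52 mSv.

23.5 mSv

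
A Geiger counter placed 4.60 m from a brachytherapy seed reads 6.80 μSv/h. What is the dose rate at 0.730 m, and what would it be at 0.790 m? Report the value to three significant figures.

By the inverse-square law,
At 0.730 m: 6.80 × (4.60/0.730)² = 6.80 × 39.71 = 270.0 μSv/h
At 0.790 m: 270.0 × (0.730/0.790)² = 270.0 × 0.8539 = 230.6 μSv/h.

270 μSv/h; 231 μSv/h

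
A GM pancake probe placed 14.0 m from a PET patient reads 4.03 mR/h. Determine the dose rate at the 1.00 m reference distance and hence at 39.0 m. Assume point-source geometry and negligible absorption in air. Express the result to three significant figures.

790 mR/h; 0.519 mR/h

Using I₁d₁² = I₂d₂²,
At 1.00 m: (14.0/1.00)² = 196.0, so 4.03 × 196.0 = 789.9 mR/h
At 39.0 m: 789.9 × (1.00/39.0)² = 789.9 × 0.0006575 = 0.5194 mR/h.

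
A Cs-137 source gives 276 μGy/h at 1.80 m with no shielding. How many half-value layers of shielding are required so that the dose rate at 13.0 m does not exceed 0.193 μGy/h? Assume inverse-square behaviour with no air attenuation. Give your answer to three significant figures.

At 13.0 m, distance alone gives (1.80/13.0)² = 0.01917, so 276 × 0.01917 = 5.291 μGy/h.
Further attenuation needed: 5.291/0.193 = 27.41.
n = log₂(27.41) = 4.777 half-value layers.

4.78 half-value layers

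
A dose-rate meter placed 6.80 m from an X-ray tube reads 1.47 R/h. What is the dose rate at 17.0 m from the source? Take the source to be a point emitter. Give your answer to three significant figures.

0.235 R/h

Applying the 1/r² law, scaling from 6.80 m to 17.0 m:
1.47 × (6.80/17.0)² = 1.47 × 0.1600 = 0.2352 R/h.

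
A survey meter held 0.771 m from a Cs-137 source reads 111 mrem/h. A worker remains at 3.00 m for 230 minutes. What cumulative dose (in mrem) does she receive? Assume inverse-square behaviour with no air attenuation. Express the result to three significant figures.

By the inverse-square law, rate at 3.00 m:
(0.771/3.00)² = 0.06605, so 111 × 0.06605 = 7.332 mrem/h.
Dose = rate × time = 7.332 mrem/h × 3.833 h = 28.10 mrem.

28.1 mrem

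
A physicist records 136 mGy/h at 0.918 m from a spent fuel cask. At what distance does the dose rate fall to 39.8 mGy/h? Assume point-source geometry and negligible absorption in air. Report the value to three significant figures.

Applying the 1/r² law, d₂ = d₁·√(I₁/I₂).
I₁/I₂ = 136/39.8 = 3.417, so d₂ = 0.918 × √3.417 = 1.697 m.

1.70 m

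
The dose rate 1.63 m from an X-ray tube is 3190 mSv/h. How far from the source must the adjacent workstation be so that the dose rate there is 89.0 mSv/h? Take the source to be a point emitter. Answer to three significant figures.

Since intensity falls as 1/r², d₂ = d₁·√(I₁/I₂).
I₁/I₂ = 3190/89.0 = 35.84, so d₂ = 1.63 × √35.84 = 9.758 m.

9.76 m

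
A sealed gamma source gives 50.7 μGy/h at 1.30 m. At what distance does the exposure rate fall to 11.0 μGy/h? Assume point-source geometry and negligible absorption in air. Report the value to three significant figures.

2.79 m

Using I₁d₁² = I₂d₂², d₂ = d₁·√(I₁/I₂).
I₁/I₂ = 50.7/11.0 = 4.609, so d₂ = 1.30 × √4.609 = 2.791 m.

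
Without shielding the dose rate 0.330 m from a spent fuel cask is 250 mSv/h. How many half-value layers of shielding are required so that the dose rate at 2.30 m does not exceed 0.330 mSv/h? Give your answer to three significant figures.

3.96 half-value layers

At 2.30 m, distance alone gives (0.330/2.30)² = 0.02059, so 250 × 0.02059 = 5.147 mSv/h.
Further attenuation needed: 5.147/0.330 = 15.60.
n = log₂(15.60) = 3.963 half-value layers.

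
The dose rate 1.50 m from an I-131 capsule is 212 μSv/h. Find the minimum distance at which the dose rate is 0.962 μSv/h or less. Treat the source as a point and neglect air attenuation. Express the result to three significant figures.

22.3 m

Since intensity falls as 1/r², d₂ = d₁·√(I₁/I₂).
I₁/I₂ = 212/0.962 = 220.4, so d₂ = 1.50 × √220.4 = 22.27 m.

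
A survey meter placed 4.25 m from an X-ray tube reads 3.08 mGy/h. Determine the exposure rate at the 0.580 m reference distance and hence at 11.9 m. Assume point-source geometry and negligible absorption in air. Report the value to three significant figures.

165 mGy/h; 0.393 mGy/h

Applying the 1/r² law,
At 0.580 m: 3.08 × (4.25/0.580)² = 3.08 × 53.69 = 165.4 mGy/h
At 11.9 m: 165.4 × (0.580/11.9)² = 165.4 × 0.002376 = 0.3930 mGy/h.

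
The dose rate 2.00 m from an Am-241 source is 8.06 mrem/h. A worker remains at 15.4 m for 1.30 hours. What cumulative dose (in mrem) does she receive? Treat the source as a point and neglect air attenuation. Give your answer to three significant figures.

0.177 mrem

By the inverse-square law, rate at 15.4 m:
8.06 × (2.00/15.4)² = 8.06 × 0.01687 = 0.1360 mrem/h.
Dose = rate × time = 0.1360 mrem/h × 1.300 h = 0.1768 mrem.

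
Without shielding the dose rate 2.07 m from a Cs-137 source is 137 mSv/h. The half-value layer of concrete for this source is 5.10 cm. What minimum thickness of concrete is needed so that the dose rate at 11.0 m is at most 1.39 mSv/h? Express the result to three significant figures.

At 11.0 m, distance alone gives 137 × (2.07/11.0)² = 137 × 0.03541 = 4.851 mSv/h.
Further attenuation needed: 4.851/1.39 = 3.490.
n = log₂(3.490) = 1.803 half-value layers.
Thickness = 1.803 × 5.10 cm = 9.195 cm.

9.20 cm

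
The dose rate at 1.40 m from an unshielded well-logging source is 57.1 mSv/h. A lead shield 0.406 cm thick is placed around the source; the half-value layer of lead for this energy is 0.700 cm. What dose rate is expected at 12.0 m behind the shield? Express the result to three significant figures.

0.520 mSv/h

Distance alone: (1.40/12.0)² = 0.01361, so 57.1 × 0.01361 = 0.7771 mSv/h.
Shield: 0.406/0.700 = 0.5800 half-value layers → attenuation 2^(−0.5800) = 0.6690.
Combined: 0.7771 × 0.6690 = 0.5199 mSv/h.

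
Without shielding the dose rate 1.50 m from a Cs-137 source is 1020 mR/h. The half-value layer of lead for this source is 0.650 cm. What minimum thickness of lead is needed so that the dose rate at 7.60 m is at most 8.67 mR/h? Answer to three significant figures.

At 7.60 m, distance alone gives 1020 × (1.50/7.60)² = 1020 × 0.03895 = 39.73 mR/h.
Further attenuation needed: 39.73/8.67 = 4.582.
n = log₂(4.582) = 2.196 half-value layers.
Thickness = 2.196 × 0.650 cm = 1.427 cm.

1.43 cm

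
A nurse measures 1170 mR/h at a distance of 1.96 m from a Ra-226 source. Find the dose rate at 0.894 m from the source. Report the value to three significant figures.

5620 mR/h

Intensity scales as (d₁/d₂)², so the rate at 0.894 m is
(1.96/0.894)² = 4.807, so 1170 × 4.807 = 5624 mR/h.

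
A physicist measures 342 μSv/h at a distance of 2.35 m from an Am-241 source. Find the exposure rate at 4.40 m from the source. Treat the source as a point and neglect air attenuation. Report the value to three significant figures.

97.6 μSv/h

Intensity scales as (d₁/d₂)², so the rate at 4.40 m is
(2.35/4.40)² = 0.2853, so 342 × 0.2853 = 97.57 μSv/h.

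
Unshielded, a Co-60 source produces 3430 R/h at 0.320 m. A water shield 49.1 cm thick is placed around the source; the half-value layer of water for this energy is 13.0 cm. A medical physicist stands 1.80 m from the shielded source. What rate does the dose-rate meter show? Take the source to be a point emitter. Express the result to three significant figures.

Distance alone: 3430 × (0.320/1.80)² = 3430 × 0.03160 = 108.4 R/h.
Shield: 49.1/13.0 = 3.777 half-value layers → attenuation 2^(−3.777) = 0.07295.
Combined: 108.4 × 0.07295 = 7.908 R/h.

7.91 R/h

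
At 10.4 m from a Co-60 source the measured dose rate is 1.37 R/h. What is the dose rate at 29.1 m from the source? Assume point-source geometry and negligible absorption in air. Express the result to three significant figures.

Since intensity falls as 1/r², scaling from 10.4 m to 29.1 m:
1.37 × (10.4/29.1)² = 1.37 × 0.1277 = 0.1749 R/h.

0.175 R/h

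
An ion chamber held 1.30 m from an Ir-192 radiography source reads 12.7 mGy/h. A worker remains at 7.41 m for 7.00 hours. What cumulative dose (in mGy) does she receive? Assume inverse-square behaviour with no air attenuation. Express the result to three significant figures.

Applying the 1/r² law, rate at 7.41 m:
12.7 × (1.30/7.41)² = 12.7 × 0.03078 = 0.3909 mGy/h.
Dose = rate × time = 0.3909 mGy/h × 7.000 h = 2.736 mGy.

2.74 mGy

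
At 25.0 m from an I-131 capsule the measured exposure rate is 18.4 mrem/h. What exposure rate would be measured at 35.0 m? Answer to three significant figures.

9.39 mrem/h

By the inverse-square law, scaling from 25.0 m to 35.0 m:
(25.0/35.0)² = 0.5102, so 18.4 × 0.5102 = 9.388 mrem/h.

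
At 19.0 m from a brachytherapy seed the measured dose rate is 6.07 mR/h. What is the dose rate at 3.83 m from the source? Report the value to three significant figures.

By the inverse-square law, scaling from 19.0 m to 3.83 m:
(19.0/3.83)² = 24.61, so 6.07 × 24.61 = 149.4 mR/h.

149 mR/h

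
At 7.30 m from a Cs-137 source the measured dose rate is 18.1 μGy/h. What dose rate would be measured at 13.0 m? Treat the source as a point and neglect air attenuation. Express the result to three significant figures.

Intensity scales as (d₁/d₂)², so scaling from 7.30 m to 13.0 m:
(7.30/13.0)² = 0.3153, so 18.1 × 0.3153 = 5.707 μGy/h.

5.71 μGy/h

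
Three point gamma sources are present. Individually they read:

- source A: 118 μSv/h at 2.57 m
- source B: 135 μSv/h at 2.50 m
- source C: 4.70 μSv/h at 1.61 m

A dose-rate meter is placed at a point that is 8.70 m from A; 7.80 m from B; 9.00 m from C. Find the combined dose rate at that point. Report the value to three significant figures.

24.3 μSv/h

Each source contributes Iᵢ·(dᵢ/rᵢ)²; contributions add.
A: 118 × (2.57/8.70)² = 10.30 μSv/h
B: 135 × (2.50/7.80)² = 13.87 μSv/h
C: 4.70 × (1.61/9.00)² = 0.1504 μSv/h
Total = 10.30 + 13.87 + 0.1504 = 24.32 μSv/h.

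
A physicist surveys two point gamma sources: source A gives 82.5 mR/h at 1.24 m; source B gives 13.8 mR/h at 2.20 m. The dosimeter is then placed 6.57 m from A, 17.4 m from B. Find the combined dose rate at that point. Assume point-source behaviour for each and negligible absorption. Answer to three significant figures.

Each source contributes Iᵢ·(dᵢ/rᵢ)²; contributions add.
A: 82.5 × (1.24/6.57)² = 2.939 mR/h
B: 13.8 × (2.20/17.4)² = 0.2206 mR/h
Total = 2.939 + 0.2206 = 3.160 mR/h.

3.16 mR/h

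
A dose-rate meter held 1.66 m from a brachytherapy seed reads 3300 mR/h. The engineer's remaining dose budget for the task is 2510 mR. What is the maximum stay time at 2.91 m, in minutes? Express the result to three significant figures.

Intensity scales as (d₁/d₂)², so rate at 2.91 m:
(1.66/2.91)² = 0.3254, so 3300 × 0.3254 = 1074 mR/h.
Stay time = 2510 mR ÷ 1074 mR/h = 2.337 h = 140.2 min.

140 min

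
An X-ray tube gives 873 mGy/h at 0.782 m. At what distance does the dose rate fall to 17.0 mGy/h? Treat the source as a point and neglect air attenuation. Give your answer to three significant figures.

5.60 m

Applying the 1/r² law, d₂ = d₁·√(I₁/I₂).
I₁/I₂ = 873/17.0 = 51.35, so d₂ = 0.782 × √51.35 = 5.604 m.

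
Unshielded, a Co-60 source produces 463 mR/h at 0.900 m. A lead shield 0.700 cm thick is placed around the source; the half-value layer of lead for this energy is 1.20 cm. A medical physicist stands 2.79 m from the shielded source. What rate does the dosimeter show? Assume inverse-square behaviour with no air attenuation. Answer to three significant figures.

Distance alone: (0.900/2.79)² = 0.1041, so 463 × 0.1041 = 48.20 mR/h.
Shield: 0.700/1.20 = 0.5833 half-value layers → attenuation 2^(−0.5833) = 0.6674.
Combined: 48.20 × 0.6674 = 32.17 mR/h.

32.2 mR/h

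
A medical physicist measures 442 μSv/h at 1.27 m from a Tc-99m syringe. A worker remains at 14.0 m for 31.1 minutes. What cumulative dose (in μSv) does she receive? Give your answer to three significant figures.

1.89 μSv

Applying the 1/r² law, rate at 14.0 m:
(1.27/14.0)² = 0.008229, so 442 × 0.008229 = 3.637 μSv/h.
Dose = rate × time = 3.637 μSv/h × 0.5183 h = 1.885 μSv.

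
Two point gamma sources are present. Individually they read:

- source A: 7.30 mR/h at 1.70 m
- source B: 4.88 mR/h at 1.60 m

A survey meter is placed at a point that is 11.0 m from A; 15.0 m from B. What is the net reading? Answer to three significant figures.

Each source contributes Iᵢ·(dᵢ/rᵢ)²; contributions add.
A: 7.30 × (1.70/11.0)² = 0.1744 mR/h
B: 4.88 × (1.60/15.0)² = 0.05552 mR/h
Total = 0.1744 + 0.05552 = 0.2299 mR/h.

0.230 mR/h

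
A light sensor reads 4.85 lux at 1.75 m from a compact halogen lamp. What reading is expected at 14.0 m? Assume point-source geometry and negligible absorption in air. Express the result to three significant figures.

0.0758 lux

Since intensity falls as 1/r², the rate at 14.0 m is
4.85 × (1.75/14.0)² = 4.85 × 0.01562 = 0.07576 lux.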